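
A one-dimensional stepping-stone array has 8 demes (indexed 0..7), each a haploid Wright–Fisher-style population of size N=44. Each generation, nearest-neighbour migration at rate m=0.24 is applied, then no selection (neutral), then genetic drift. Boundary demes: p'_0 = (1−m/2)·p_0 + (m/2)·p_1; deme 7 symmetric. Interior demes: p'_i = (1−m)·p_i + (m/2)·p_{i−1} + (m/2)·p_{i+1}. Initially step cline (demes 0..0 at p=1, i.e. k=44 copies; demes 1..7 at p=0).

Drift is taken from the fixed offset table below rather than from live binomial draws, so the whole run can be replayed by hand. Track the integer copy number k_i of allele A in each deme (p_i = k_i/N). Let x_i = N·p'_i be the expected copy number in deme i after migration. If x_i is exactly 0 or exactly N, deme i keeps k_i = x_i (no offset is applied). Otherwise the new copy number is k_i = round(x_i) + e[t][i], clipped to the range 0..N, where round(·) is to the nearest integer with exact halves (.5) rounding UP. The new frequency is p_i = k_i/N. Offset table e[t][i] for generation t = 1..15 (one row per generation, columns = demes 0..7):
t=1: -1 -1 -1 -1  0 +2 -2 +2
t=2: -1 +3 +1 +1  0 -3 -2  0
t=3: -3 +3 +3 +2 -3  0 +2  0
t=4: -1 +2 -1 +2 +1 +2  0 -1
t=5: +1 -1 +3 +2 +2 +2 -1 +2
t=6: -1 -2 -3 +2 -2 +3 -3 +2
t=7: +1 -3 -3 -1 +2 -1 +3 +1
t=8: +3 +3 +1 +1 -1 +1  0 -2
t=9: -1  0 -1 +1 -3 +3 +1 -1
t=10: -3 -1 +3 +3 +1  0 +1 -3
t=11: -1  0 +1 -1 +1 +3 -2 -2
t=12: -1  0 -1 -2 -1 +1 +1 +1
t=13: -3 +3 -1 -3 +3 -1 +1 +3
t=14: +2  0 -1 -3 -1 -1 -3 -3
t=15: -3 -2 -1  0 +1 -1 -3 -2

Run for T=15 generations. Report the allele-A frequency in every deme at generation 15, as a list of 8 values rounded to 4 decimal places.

t=0: k=[44 0 0 0 0 0 0 0]
t=1: x=[38.7200 5.2800 0.0000 0.0000 0.0000 0.0000 0.0000 0.0000] k=[38 4 0 0 0 0 0 0]
t=2: x=[33.9200 7.6000 0.4800 0.0000 0.0000 0.0000 0.0000 0.0000] k=[33 11 1 0 0 0 0 0]
t=3: x=[30.3600 12.4400 2.0800 0.1200 0.0000 0.0000 0.0000 0.0000] k=[27 15 5 2 0 0 0 0]
t=4: x=[25.5600 15.2400 5.8400 2.1200 0.2400 0.0000 0.0000 0.0000] k=[25 17 5 4 1 0 0 0]
t=5: x=[24.0400 16.5200 6.3200 3.7600 1.2400 0.1200 0.0000 0.0000] k=[25 16 9 6 3 2 0 0]
t=6: x=[23.9200 16.2400 9.4800 6.0000 3.2400 1.8800 0.2400 0.0000] k=[23 14 6 8 1 5 0 0]
t=7: x=[21.9200 14.1200 7.2000 6.9200 2.3200 3.9200 0.6000 0.0000] k=[23 11 4 6 4 3 4 0]
t=8: x=[21.5600 11.6000 5.0800 5.5200 4.1200 3.2400 3.4000 0.4800] k=[25 15 6 7 3 4 3 0]
t=9: x=[23.8000 15.1200 7.2000 6.4000 3.6000 3.7600 2.7600 0.3600] k=[23 15 6 7 1 7 4 0]
t=10: x=[22.0400 14.8800 7.2000 6.1600 2.4400 5.9200 3.8800 0.4800] k=[19 14 10 9 3 6 5 0]
t=11: x=[18.4000 14.1200 10.3600 8.4000 4.0800 5.5200 4.5200 0.6000] k=[17 14 11 7 5 9 3 0]
t=12: x=[16.6400 14.0000 10.8800 7.2400 5.7200 7.8000 3.3600 0.3600] k=[16 14 10 5 5 9 4 1]
t=13: x=[15.7600 13.7600 9.8800 5.6000 5.4800 7.9200 4.2400 1.3600] k=[13 17 9 3 8 7 5 4]
t=14: x=[13.4800 15.5600 9.2400 4.3200 7.2800 6.8800 5.1200 4.1200] k=[15 16 8 1 6 6 2 1]
t=15: x=[15.1200 14.9200 8.1200 2.4400 5.4000 5.5200 2.3600 1.1200] k=[12 13 7 2 6 5 0 0]

[0.2727, 0.2955, 0.1591, 0.0455, 0.1364, 0.1136, 0.0000, 0.0000]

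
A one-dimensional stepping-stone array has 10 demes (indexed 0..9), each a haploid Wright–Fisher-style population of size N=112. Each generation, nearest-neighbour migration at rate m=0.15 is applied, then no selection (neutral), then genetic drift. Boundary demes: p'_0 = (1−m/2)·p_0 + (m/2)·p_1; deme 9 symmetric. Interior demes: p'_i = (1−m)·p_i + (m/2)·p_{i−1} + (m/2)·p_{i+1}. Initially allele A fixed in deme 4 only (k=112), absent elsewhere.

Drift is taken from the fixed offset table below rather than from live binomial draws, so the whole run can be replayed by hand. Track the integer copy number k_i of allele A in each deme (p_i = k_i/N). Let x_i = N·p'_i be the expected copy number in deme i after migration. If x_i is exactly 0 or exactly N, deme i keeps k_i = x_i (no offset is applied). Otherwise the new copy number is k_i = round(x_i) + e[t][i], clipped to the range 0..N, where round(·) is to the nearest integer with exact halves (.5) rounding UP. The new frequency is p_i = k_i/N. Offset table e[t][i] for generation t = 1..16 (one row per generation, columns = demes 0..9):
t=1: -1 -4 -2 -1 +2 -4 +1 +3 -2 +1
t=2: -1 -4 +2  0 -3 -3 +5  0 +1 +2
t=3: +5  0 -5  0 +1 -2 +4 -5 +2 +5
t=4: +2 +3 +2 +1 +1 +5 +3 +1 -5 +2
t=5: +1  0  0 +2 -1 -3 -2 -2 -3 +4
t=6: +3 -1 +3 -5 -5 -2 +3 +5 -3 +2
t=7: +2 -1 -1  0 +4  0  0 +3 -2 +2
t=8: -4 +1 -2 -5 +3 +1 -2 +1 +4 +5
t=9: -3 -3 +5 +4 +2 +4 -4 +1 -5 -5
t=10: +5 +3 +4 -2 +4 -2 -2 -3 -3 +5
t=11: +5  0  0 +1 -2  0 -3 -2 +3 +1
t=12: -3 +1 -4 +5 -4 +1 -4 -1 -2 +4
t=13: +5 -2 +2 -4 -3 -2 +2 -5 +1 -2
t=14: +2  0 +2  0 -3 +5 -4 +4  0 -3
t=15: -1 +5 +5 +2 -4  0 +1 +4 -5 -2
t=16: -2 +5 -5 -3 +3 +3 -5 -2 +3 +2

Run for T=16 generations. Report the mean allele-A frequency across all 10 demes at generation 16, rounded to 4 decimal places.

0.1134

t=0: k=[0 0 0 0 112 0 0 0 0 0]
t=1: x=[0.0000 0.0000 0.0000 8.4000 95.2000 8.4000 0.0000 0.0000 0.0000 0.0000] k=[0 0 0 7 97 4 0 0 0 0]
t=2: x=[0.0000 0.0000 0.5250 13.2250 83.2750 10.6750 0.3000 0.0000 0.0000 0.0000] k=[0 0 3 13 80 8 5 0 0 0]
t=3: x=[0.0000 0.2250 3.5250 17.2750 69.5750 13.1750 4.8500 0.3750 0.0000 0.0000] k=[0 0 0 17 71 11 9 0 0 0]
t=4: x=[0.0000 0.0000 1.2750 19.7750 62.4500 15.3500 8.4750 0.6750 0.0000 0.0000] k=[0 0 3 21 63 20 11 2 0 0]
t=5: x=[0.0000 0.2250 4.1250 22.8000 56.6250 22.5500 11.0000 2.5250 0.1500 0.0000] k=[0 0 4 25 56 20 9 1 0 0]
t=6: x=[0.0000 0.3000 5.2750 25.7500 50.9750 21.8750 9.2250 1.5250 0.0750 0.0000] k=[0 0 8 21 46 20 12 7 0 0]
t=7: x=[0.0000 0.6000 8.3750 21.9000 42.1750 21.3500 12.2250 6.8500 0.5250 0.0000] k=[0 0 7 22 46 21 12 10 0 0]
t=8: x=[0.0000 0.5250 7.6000 22.6750 42.3250 22.2000 12.5250 9.4000 0.7500 0.0000] k=[0 2 6 18 45 23 11 10 5 0]
t=9: x=[0.1500 2.1500 6.6000 19.1250 41.3250 23.7500 11.8250 9.7000 5.0000 0.3750] k=[0 0 12 23 43 28 8 11 0 0]
t=10: x=[0.0000 0.9000 11.9250 23.6750 40.3750 27.6250 9.7250 9.9500 0.8250 0.0000] k=[0 4 16 22 44 26 8 7 0 0]
t=11: x=[0.3000 4.6000 15.5500 23.2000 41.0000 26.0000 9.2750 6.5500 0.5250 0.0000] k=[5 5 16 24 39 26 6 5 4 0]
t=12: x=[5.0000 5.8250 15.7750 24.5250 36.9000 25.4750 7.4250 5.0000 3.7750 0.3000] k=[2 7 12 30 33 26 3 4 2 4]
t=13: x=[2.3750 7.0000 12.9750 28.8750 32.2500 24.8000 4.8000 3.7750 2.3000 3.8500] k=[7 5 15 25 29 23 7 0 3 2]
t=14: x=[6.8500 5.9000 15.0000 24.5500 28.2500 22.2500 7.6750 0.7500 2.7000 2.0750] k=[9 6 17 25 25 27 4 5 3 0]
t=15: x=[8.7750 7.0500 16.7750 24.4000 25.1500 25.1250 5.8000 4.7750 2.9250 0.2250] k=[8 12 22 26 21 25 7 9 0 0]
t=16: x=[8.3000 12.4500 21.5500 25.3250 21.6750 23.3500 8.5000 8.1750 0.6750 0.0000] k=[6 17 17 22 25 26 4 6 4 0]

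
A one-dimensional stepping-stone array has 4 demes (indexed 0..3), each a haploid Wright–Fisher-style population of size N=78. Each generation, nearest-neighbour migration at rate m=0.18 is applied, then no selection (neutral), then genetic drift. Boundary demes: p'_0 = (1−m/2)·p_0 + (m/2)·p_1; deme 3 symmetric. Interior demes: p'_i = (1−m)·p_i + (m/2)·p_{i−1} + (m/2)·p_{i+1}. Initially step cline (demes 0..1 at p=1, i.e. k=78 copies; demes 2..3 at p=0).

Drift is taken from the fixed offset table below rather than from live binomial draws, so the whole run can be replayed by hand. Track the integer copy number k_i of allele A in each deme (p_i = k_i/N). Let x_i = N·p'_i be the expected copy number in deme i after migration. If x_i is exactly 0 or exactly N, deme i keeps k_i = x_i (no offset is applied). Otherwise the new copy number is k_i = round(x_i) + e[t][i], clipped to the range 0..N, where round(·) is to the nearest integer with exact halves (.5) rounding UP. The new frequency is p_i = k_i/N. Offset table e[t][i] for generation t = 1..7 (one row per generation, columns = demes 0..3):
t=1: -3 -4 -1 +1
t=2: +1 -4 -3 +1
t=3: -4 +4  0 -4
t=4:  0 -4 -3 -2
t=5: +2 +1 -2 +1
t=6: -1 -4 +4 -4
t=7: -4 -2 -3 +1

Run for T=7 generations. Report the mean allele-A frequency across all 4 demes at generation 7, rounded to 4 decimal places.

0.4071

t=0: k=[78 78 0 0]
t=1: x=[78.0000 70.9800 7.0200 0.0000] k=[78 67 6 0]
t=2: x=[77.0100 62.5000 10.9500 0.5400] k=[78 59 8 2]
t=3: x=[76.2900 56.1200 12.0500 2.5400] k=[72 60 12 0]
t=4: x=[70.9200 56.7600 15.2400 1.0800] k=[71 53 12 0]
t=5: x=[69.3800 50.9300 14.6100 1.0800] k=[71 52 13 2]
t=6: x=[69.2900 50.2000 15.5200 2.9900] k=[68 46 20 0]
t=7: x=[66.0200 45.6400 20.5400 1.8000] k=[62 44 18 3]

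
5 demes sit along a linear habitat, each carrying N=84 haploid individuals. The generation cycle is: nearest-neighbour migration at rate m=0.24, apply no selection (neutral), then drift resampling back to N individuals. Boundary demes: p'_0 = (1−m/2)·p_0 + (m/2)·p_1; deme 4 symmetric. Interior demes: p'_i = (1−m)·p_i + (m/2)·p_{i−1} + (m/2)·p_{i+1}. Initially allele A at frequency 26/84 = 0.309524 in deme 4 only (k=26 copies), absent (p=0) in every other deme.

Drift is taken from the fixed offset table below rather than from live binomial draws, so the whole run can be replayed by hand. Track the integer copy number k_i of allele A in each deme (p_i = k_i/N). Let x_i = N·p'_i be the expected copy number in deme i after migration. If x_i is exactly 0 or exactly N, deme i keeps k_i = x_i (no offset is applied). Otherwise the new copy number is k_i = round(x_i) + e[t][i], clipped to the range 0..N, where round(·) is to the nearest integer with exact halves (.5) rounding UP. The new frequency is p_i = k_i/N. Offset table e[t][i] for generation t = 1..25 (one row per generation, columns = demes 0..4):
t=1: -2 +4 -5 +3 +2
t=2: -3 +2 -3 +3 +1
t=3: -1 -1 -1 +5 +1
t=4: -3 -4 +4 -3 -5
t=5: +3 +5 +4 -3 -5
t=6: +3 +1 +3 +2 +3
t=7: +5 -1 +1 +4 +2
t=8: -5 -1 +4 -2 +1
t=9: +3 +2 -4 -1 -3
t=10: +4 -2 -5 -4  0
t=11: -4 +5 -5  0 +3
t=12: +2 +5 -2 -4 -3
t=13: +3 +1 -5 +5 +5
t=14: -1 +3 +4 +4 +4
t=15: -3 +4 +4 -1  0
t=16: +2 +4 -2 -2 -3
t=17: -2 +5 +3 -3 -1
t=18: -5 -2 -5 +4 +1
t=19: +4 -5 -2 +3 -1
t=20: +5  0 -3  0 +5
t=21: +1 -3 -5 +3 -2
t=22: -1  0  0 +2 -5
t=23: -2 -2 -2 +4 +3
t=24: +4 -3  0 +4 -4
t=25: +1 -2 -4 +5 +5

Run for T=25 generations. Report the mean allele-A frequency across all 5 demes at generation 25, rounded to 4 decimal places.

t=0: k=[0 0 0 0 26]
t=1: x=[0.0000 0.0000 0.0000 3.1200 22.8800] k=[0 0 0 6 25]
t=2: x=[0.0000 0.0000 0.7200 7.5600 22.7200] k=[0 0 0 11 24]
t=3: x=[0.0000 0.0000 1.3200 11.2400 22.4400] k=[0 0 0 16 23]
t=4: x=[0.0000 0.0000 1.9200 14.9200 22.1600] k=[0 0 6 12 17]
t=5: x=[0.0000 0.7200 6.0000 11.8800 16.4000] k=[0 6 10 9 11]
t=6: x=[0.7200 5.7600 9.4000 9.3600 10.7600] k=[4 7 12 11 14]
t=7: x=[4.3600 7.2400 11.2800 11.4800 13.6400] k=[9 6 12 15 16]
t=8: x=[8.6400 7.0800 11.6400 14.7600 15.8800] k=[4 6 16 13 17]
t=9: x=[4.2400 6.9600 14.4400 13.8400 16.5200] k=[7 9 10 13 14]
t=10: x=[7.2400 8.8800 10.2400 12.7600 13.8800] k=[11 7 5 9 14]
t=11: x=[10.5200 7.2400 5.7200 9.1200 13.4000] k=[7 12 1 9 16]
t=12: x=[7.6000 10.0800 3.2800 8.8800 15.1600] k=[10 15 1 5 12]
t=13: x=[10.6000 12.7200 3.1600 5.3600 11.1600] k=[14 14 0 10 16]
t=14: x=[14.0000 12.3200 2.8800 9.5200 15.2800] k=[13 15 7 14 19]
t=15: x=[13.2400 13.8000 8.8000 13.7600 18.4000] k=[10 18 13 13 18]
t=16: x=[10.9600 16.4400 13.6000 13.6000 17.4000] k=[13 20 12 12 14]
t=17: x=[13.8400 18.2000 12.9600 12.2400 13.7600] k=[12 23 16 9 13]
t=18: x=[13.3200 20.8400 16.0000 10.3200 12.5200] k=[8 19 11 14 14]
t=19: x=[9.3200 16.7200 12.3200 13.6400 14.0000] k=[13 12 10 17 13]
t=20: x=[12.8800 11.8800 11.0800 15.6800 13.4800] k=[18 12 8 16 18]
t=21: x=[17.2800 12.2400 9.4400 15.2800 17.7600] k=[18 9 4 18 16]
t=22: x=[16.9200 9.4800 6.2800 16.0800 16.2400] k=[16 9 6 18 11]
t=23: x=[15.1600 9.4800 7.8000 15.7200 11.8400] k=[13 7 6 20 15]
t=24: x=[12.2800 7.6000 7.8000 17.7200 15.6000] k=[16 5 8 22 12]
t=25: x=[14.6800 6.6800 9.3200 19.1200 13.2000] k=[16 5 5 24 18]

0.1619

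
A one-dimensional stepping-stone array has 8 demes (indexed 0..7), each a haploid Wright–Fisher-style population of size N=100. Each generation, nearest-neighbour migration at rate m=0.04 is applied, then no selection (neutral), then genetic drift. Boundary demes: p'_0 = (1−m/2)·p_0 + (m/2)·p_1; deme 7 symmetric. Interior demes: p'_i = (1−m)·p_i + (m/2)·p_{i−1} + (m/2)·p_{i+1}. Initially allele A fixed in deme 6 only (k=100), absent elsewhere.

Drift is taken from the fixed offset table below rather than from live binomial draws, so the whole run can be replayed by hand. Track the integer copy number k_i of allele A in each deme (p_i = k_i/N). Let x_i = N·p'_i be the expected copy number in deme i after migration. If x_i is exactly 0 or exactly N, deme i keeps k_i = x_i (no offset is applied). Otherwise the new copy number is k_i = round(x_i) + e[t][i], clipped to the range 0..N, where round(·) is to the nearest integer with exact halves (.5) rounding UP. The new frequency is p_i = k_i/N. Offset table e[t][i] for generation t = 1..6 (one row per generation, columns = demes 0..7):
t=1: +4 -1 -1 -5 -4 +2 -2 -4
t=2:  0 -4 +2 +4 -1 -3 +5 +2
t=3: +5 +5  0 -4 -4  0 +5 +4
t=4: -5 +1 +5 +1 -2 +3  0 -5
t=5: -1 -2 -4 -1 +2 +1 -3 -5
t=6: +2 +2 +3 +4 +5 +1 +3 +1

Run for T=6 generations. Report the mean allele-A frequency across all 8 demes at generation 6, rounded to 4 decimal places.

0.1475

t=0: k=[0 0 0 0 0 0 100 0]
t=1: x=[0.0000 0.0000 0.0000 0.0000 0.0000 2.0000 96.0000 2.0000] k=[0 0 0 0 0 4 94 0]
t=2: x=[0.0000 0.0000 0.0000 0.0000 0.0800 5.7200 90.3200 1.8800] k=[0 0 0 0 0 3 95 4]
t=3: x=[0.0000 0.0000 0.0000 0.0000 0.0600 4.7800 91.3400 5.8200] k=[0 0 0 0 0 5 96 10]
t=4: x=[0.0000 0.0000 0.0000 0.0000 0.1000 6.7200 92.4600 11.7200] k=[0 0 0 0 0 10 92 7]
t=5: x=[0.0000 0.0000 0.0000 0.0000 0.2000 11.4400 88.6600 8.7000] k=[0 0 0 0 2 12 86 4]
t=6: x=[0.0000 0.0000 0.0000 0.0400 2.1600 13.2800 82.8800 5.6400] k=[0 0 0 4 7 14 86 7]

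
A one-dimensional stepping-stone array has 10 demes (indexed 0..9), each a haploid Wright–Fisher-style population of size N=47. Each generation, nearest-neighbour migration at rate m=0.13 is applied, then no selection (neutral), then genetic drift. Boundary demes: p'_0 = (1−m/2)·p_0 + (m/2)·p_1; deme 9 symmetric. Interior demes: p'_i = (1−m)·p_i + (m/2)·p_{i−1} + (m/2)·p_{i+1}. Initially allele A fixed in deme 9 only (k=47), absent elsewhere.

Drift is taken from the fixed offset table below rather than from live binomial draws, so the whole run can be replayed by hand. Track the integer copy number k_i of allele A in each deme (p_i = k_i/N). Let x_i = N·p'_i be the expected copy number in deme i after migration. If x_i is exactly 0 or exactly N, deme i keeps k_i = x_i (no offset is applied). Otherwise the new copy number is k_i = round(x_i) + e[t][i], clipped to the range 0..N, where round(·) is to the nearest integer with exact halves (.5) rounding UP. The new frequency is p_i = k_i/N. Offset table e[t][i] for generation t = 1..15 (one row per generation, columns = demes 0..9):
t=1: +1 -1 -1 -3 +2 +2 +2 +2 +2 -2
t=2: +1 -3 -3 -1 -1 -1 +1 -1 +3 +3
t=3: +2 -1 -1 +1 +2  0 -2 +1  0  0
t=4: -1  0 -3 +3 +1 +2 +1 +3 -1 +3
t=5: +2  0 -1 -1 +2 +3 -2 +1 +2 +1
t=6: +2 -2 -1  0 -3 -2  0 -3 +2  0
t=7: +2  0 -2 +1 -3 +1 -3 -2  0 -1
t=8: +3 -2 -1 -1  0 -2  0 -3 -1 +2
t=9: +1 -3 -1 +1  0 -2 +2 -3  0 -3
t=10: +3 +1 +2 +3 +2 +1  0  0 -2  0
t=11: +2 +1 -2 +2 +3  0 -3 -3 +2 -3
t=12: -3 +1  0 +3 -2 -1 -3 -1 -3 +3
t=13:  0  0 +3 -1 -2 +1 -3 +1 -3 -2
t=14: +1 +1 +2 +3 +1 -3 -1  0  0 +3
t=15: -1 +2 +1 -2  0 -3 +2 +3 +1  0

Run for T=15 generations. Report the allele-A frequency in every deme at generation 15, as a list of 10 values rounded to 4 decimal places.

[0.0000, 0.0000, 0.0000, 0.0000, 0.0000, 0.0000, 0.0426, 0.1277, 0.2979, 0.6170]

t=0: k=[0 0 0 0 0 0 0 0 0 47]
t=1: x=[0.0000 0.0000 0.0000 0.0000 0.0000 0.0000 0.0000 0.0000 3.0550 43.9450] k=[0 0 0 0 0 0 0 0 5 42]
t=2: x=[0.0000 0.0000 0.0000 0.0000 0.0000 0.0000 0.0000 0.3250 7.0800 39.5950] k=[0 0 0 0 0 0 0 0 10 43]
t=3: x=[0.0000 0.0000 0.0000 0.0000 0.0000 0.0000 0.0000 0.6500 11.4950 40.8550] k=[0 0 0 0 0 0 0 2 11 41]
t=4: x=[0.0000 0.0000 0.0000 0.0000 0.0000 0.0000 0.1300 2.4550 12.3650 39.0500] k=[0 0 0 0 0 0 1 5 11 42]
t=5: x=[0.0000 0.0000 0.0000 0.0000 0.0000 0.0650 1.1950 5.1300 12.6250 39.9850] k=[0 0 0 0 0 3 0 6 15 41]
t=6: x=[0.0000 0.0000 0.0000 0.0000 0.1950 2.6100 0.5850 6.1950 16.1050 39.3100] k=[0 0 0 0 0 1 1 3 18 39]
t=7: x=[0.0000 0.0000 0.0000 0.0000 0.0650 0.9350 1.1300 3.8450 18.3900 37.6350] k=[0 0 0 0 0 2 0 2 18 37]
t=8: x=[0.0000 0.0000 0.0000 0.0000 0.1300 1.7400 0.2600 2.9100 18.1950 35.7650] k=[0 0 0 0 0 0 0 0 17 38]
t=9: x=[0.0000 0.0000 0.0000 0.0000 0.0000 0.0000 0.0000 1.1050 17.2600 36.6350] k=[0 0 0 0 0 0 0 0 17 34]
t=10: x=[0.0000 0.0000 0.0000 0.0000 0.0000 0.0000 0.0000 1.1050 17.0000 32.8950] k=[0 0 0 0 0 0 0 1 15 33]
t=11: x=[0.0000 0.0000 0.0000 0.0000 0.0000 0.0000 0.0650 1.8450 15.2600 31.8300] k=[0 0 0 0 0 0 0 0 17 29]
t=12: x=[0.0000 0.0000 0.0000 0.0000 0.0000 0.0000 0.0000 1.1050 16.6750 28.2200] k=[0 0 0 0 0 0 0 0 14 31]
t=13: x=[0.0000 0.0000 0.0000 0.0000 0.0000 0.0000 0.0000 0.9100 14.1950 29.8950] k=[0 0 0 0 0 0 0 2 11 28]
t=14: x=[0.0000 0.0000 0.0000 0.0000 0.0000 0.0000 0.1300 2.4550 11.5200 26.8950] k=[0 0 0 0 0 0 0 2 12 30]
t=15: x=[0.0000 0.0000 0.0000 0.0000 0.0000 0.0000 0.1300 2.5200 12.5200 28.8300] k=[0 0 0 0 0 0 2 6 14 29]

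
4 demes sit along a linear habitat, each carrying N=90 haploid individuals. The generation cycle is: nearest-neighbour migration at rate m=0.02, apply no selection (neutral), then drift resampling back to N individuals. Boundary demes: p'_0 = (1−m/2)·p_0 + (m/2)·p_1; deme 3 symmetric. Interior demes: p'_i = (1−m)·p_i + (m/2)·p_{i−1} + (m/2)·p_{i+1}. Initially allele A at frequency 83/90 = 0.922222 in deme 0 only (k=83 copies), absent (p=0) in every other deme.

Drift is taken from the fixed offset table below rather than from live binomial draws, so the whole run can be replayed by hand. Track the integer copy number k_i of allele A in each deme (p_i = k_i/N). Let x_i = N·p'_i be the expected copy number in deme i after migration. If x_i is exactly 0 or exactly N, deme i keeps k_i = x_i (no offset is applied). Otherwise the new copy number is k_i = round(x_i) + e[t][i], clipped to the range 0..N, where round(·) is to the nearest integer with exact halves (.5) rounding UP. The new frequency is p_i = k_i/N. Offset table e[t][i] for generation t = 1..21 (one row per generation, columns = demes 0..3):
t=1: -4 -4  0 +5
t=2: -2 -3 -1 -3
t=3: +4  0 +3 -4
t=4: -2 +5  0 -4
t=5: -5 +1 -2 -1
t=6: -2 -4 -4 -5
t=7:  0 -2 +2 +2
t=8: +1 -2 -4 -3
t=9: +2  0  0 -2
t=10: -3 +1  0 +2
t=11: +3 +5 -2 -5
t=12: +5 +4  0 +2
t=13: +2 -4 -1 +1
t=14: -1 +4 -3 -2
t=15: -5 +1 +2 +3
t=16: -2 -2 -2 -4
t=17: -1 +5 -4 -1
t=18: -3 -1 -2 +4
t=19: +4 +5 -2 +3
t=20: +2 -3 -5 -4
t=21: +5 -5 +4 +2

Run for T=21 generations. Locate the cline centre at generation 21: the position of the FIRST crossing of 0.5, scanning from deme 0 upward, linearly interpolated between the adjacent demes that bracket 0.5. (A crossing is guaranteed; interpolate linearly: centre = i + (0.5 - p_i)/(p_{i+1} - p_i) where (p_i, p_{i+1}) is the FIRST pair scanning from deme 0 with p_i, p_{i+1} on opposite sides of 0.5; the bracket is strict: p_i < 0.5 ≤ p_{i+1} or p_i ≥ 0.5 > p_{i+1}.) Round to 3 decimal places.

t=0: k=[83 0 0 0]
t=1: x=[82.1700 0.8300 0.0000 0.0000] k=[78 0 0 0]
t=2: x=[77.2200 0.7800 0.0000 0.0000] k=[75 0 0 0]
t=3: x=[74.2500 0.7500 0.0000 0.0000] k=[78 1 0 0]
t=4: x=[77.2300 1.7600 0.0100 0.0000] k=[75 7 0 0]
t=5: x=[74.3200 7.6100 0.0700 0.0000] k=[69 9 0 0]
t=6: x=[68.4000 9.5100 0.0900 0.0000] k=[66 6 0 0]
t=7: x=[65.4000 6.5400 0.0600 0.0000] k=[65 5 2 0]
t=8: x=[64.4000 5.5700 2.0100 0.0200] k=[65 4 0 0]
t=9: x=[64.3900 4.5700 0.0400 0.0000] k=[66 5 0 0]
t=10: x=[65.3900 5.5600 0.0500 0.0000] k=[62 7 0 0]
t=11: x=[61.4500 7.4800 0.0700 0.0000] k=[64 12 0 0]
t=12: x=[63.4800 12.4000 0.1200 0.0000] k=[68 16 0 0]
t=13: x=[67.4800 16.3600 0.1600 0.0000] k=[69 12 0 0]
t=14: x=[68.4300 12.4500 0.1200 0.0000] k=[67 16 0 0]
t=15: x=[66.4900 16.3500 0.1600 0.0000] k=[61 17 2 0]
t=16: x=[60.5600 17.2900 2.1300 0.0200] k=[59 15 0 0]
t=17: x=[58.5600 15.2900 0.1500 0.0000] k=[58 20 0 0]
t=18: x=[57.6200 20.1800 0.2000 0.0000] k=[55 19 0 0]
t=19: x=[54.6400 19.1700 0.1900 0.0000] k=[59 24 0 0]
t=20: x=[58.6500 24.1100 0.2400 0.0000] k=[61 21 0 0]
t=21: x=[60.6000 21.1900 0.2100 0.0000] k=[66 16 4 0]

0.420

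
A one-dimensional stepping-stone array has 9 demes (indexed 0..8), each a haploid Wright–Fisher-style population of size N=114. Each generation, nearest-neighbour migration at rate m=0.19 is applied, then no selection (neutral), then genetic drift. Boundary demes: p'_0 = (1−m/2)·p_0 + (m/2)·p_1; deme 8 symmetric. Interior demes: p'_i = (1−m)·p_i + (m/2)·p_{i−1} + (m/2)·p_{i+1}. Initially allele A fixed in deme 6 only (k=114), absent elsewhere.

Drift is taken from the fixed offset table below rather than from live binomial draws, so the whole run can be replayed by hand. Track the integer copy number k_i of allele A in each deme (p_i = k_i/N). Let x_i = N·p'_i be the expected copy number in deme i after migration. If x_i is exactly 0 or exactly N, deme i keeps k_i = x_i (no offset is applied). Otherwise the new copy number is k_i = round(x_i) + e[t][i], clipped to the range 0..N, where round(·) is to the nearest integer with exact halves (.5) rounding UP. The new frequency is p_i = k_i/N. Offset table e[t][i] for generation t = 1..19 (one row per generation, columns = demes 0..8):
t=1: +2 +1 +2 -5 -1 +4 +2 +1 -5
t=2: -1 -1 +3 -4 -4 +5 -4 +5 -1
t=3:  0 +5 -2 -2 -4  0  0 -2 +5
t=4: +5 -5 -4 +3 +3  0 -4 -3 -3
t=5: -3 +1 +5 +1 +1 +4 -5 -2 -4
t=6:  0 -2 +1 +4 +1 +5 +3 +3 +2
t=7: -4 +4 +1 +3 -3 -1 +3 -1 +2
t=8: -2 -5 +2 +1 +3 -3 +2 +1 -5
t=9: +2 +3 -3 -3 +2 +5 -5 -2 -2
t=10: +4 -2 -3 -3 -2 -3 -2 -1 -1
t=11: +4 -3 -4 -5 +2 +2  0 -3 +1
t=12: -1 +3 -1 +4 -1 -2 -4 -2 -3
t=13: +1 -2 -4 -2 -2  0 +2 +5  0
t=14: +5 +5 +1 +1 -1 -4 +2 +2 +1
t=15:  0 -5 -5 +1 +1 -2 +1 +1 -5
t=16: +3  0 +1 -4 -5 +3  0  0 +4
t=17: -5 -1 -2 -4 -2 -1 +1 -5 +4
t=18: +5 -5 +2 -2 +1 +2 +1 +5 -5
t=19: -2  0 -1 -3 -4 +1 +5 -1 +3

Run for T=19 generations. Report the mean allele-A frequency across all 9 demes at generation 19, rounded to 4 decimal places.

0.1121

t=0: k=[0 0 0 0 0 0 114 0 0]
t=1: x=[0.0000 0.0000 0.0000 0.0000 0.0000 10.8300 92.3400 10.8300 0.0000] k=[0 0 0 0 0 15 94 12 0]
t=2: x=[0.0000 0.0000 0.0000 0.0000 1.4250 21.0800 78.7050 18.6500 1.1400] k=[0 0 0 0 0 26 75 24 0]
t=3: x=[0.0000 0.0000 0.0000 0.0000 2.4700 28.1850 65.5000 26.5650 2.2800] k=[0 0 0 0 0 28 66 25 7]
t=4: x=[0.0000 0.0000 0.0000 0.0000 2.6600 28.9500 58.4950 27.1850 8.7100] k=[0 0 0 0 6 29 54 24 6]
t=5: x=[0.0000 0.0000 0.0000 0.5700 7.6150 29.1900 48.7750 25.1400 7.7100] k=[0 0 0 2 9 33 44 23 4]
t=6: x=[0.0000 0.0000 0.1900 2.4750 10.6150 31.7650 40.9600 23.1900 5.8050] k=[0 0 1 6 12 37 44 26 8]
t=7: x=[0.0000 0.0950 1.3800 6.0950 13.8050 35.2900 41.6250 26.0000 9.7100] k=[0 4 2 9 11 34 45 25 12]
t=8: x=[0.3800 3.4300 2.8550 8.5250 12.9950 32.8600 42.0550 25.6650 13.2350] k=[0 0 5 10 16 30 44 27 8]
t=9: x=[0.0000 0.4750 5.0000 10.0950 16.7600 30.0000 41.0550 26.8100 9.8050] k=[0 3 2 7 19 35 36 25 8]
t=10: x=[0.2850 2.6200 2.5700 7.6650 19.3800 33.5750 34.8600 24.4300 9.6150] k=[4 1 0 5 17 31 33 23 9]
t=11: x=[3.7150 1.1900 0.5700 5.6650 17.1900 29.8600 31.8600 22.6200 10.3300] k=[8 0 0 1 19 32 32 20 11]
t=12: x=[7.2400 0.7600 0.0950 2.6150 18.5250 30.7650 30.8600 20.2850 11.8550] k=[6 4 0 7 18 29 27 18 9]
t=13: x=[5.8100 3.8100 1.0450 7.3800 18.0000 27.7650 26.3350 18.0000 9.8550] k=[7 2 0 5 16 28 28 23 10]
t=14: x=[6.5250 2.2850 0.6650 5.5700 16.0950 26.8600 27.5250 22.2400 11.2350] k=[12 7 2 7 15 23 30 24 12]
t=15: x=[11.5250 7.0000 2.9500 7.2850 15.0000 22.9050 28.7650 23.4300 13.1400] k=[12 2 0 8 16 21 30 24 8]
t=16: x=[11.0500 2.7600 0.9500 8.0000 15.7150 21.3800 28.5750 23.0500 9.5200] k=[14 3 2 4 11 24 29 23 14]
t=17: x=[12.9550 3.9500 2.2850 4.4750 11.5700 23.2400 27.9550 22.7150 14.8550] k=[8 3 0 0 10 22 29 18 19]
t=18: x=[7.5250 3.1900 0.2850 0.9500 10.1900 21.5250 27.2900 19.1400 18.9050] k=[13 0 2 0 11 24 28 24 14]
t=19: x=[11.7650 1.4250 1.6200 1.2350 11.1900 23.1450 27.2400 23.4300 14.9500] k=[10 1 1 0 7 24 32 22 18]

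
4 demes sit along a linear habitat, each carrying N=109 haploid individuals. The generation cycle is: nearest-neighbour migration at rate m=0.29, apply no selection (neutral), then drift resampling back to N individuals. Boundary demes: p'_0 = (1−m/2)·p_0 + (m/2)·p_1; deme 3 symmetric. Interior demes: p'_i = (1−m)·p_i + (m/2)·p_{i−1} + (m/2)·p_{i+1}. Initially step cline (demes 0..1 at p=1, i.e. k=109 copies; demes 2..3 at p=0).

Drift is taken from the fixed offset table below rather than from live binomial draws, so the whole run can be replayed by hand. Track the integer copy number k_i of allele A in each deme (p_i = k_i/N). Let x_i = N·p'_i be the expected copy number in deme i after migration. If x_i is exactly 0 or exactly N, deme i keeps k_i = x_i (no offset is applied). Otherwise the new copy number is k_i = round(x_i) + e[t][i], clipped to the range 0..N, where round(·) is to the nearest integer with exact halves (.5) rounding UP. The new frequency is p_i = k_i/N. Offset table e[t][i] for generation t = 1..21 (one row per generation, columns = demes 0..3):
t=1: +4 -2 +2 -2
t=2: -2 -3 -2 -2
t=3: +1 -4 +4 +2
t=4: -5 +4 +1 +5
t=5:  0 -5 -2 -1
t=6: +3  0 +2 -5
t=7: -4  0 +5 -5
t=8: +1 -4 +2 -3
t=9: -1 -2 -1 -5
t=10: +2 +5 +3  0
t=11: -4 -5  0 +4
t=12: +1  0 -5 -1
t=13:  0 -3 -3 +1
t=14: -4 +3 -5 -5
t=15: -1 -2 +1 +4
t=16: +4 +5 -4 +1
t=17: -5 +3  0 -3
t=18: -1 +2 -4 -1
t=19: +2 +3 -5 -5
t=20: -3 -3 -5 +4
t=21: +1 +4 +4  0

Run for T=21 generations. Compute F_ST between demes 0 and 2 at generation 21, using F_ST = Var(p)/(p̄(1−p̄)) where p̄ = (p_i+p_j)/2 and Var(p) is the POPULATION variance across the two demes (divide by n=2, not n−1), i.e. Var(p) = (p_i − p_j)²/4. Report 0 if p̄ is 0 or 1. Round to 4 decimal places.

0.0280

t=0: k=[109 109 0 0]
t=1: x=[109.0000 93.1950 15.8050 0.0000] k=[109 91 18 0]
t=2: x=[106.3900 83.0250 25.9750 2.6100] k=[104 80 24 1]
t=3: x=[100.5200 75.3600 28.7850 4.3350] k=[102 71 33 6]
t=4: x=[97.5050 69.9850 34.5950 9.9150] k=[93 74 36 15]
t=5: x=[90.2450 71.2450 38.4650 18.0450] k=[90 66 36 17]
t=6: x=[86.5200 65.1300 37.5950 19.7550] k=[90 65 40 15]
t=7: x=[86.3750 65.0000 40.0000 18.6250] k=[82 65 45 14]
t=8: x=[79.5350 64.5650 43.4050 18.4950] k=[81 61 45 15]
t=9: x=[78.1000 61.5800 42.9700 19.3500] k=[77 60 42 14]
t=10: x=[74.5350 59.8550 40.5500 18.0600] k=[77 65 44 18]
t=11: x=[75.2600 63.6950 43.2750 21.7700] k=[71 59 43 26]
t=12: x=[69.2600 58.4200 42.8550 28.4650] k=[70 58 38 27]
t=13: x=[68.2600 56.8400 39.3050 28.5950] k=[68 54 36 30]
t=14: x=[65.9700 53.4200 37.7400 30.8700] k=[62 56 33 26]
t=15: x=[61.1300 53.5350 35.3200 27.0150] k=[60 52 36 31]
t=16: x=[58.8400 50.8400 37.5950 31.7250] k=[63 56 34 33]
t=17: x=[61.9850 53.8250 37.0450 33.1450] k=[57 57 37 30]
t=18: x=[57.0000 54.1000 38.8850 31.0150] k=[56 56 35 30]
t=19: x=[56.0000 52.9550 37.3200 30.7250] k=[58 56 32 26]
t=20: x=[57.7100 52.8100 34.6100 26.8700] k=[55 50 30 31]
t=21: x=[54.2750 47.8250 33.0450 30.8550] k=[55 52 37 31]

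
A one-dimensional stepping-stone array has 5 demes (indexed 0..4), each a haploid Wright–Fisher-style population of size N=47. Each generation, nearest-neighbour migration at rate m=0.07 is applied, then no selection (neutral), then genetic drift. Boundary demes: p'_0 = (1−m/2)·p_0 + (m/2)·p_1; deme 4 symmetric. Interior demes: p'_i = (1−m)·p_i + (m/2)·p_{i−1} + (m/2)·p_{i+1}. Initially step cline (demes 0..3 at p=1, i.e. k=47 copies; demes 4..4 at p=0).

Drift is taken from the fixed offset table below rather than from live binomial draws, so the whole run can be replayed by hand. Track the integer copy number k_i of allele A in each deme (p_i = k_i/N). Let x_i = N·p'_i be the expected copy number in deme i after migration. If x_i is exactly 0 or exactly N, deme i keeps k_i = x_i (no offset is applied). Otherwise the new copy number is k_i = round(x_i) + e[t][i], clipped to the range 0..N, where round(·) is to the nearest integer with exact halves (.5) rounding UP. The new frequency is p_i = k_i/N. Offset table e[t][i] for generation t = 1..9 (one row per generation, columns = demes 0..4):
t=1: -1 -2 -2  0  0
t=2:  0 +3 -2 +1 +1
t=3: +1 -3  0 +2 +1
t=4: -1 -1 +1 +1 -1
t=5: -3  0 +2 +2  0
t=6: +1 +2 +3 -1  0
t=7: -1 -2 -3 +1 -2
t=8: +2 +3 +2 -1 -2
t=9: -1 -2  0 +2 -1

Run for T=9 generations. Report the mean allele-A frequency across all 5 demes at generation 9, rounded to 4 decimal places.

0.7872

t=0: k=[47 47 47 47 0]
t=1: x=[47.0000 47.0000 47.0000 45.3550 1.6450] k=[47 47 47 45 2]
t=2: x=[47.0000 47.0000 46.9300 43.5650 3.5050] k=[47 47 45 45 5]
t=3: x=[47.0000 46.9300 45.0700 43.6000 6.4000] k=[47 44 45 46 7]
t=4: x=[46.8950 44.1400 45.0000 44.6000 8.3650] k=[46 43 46 46 7]
t=5: x=[45.8950 43.2100 45.8950 44.6350 8.3650] k=[43 43 47 47 8]
t=6: x=[43.0000 43.1400 46.8600 45.6350 9.3650] k=[44 45 47 45 9]
t=7: x=[44.0350 45.0350 46.8600 43.8100 10.2600] k=[43 43 44 45 8]
t=8: x=[43.0000 43.0350 44.0000 43.6700 9.2950] k=[45 46 46 43 7]
t=9: x=[45.0350 45.9650 45.8950 41.8450 8.2600] k=[44 44 46 44 7]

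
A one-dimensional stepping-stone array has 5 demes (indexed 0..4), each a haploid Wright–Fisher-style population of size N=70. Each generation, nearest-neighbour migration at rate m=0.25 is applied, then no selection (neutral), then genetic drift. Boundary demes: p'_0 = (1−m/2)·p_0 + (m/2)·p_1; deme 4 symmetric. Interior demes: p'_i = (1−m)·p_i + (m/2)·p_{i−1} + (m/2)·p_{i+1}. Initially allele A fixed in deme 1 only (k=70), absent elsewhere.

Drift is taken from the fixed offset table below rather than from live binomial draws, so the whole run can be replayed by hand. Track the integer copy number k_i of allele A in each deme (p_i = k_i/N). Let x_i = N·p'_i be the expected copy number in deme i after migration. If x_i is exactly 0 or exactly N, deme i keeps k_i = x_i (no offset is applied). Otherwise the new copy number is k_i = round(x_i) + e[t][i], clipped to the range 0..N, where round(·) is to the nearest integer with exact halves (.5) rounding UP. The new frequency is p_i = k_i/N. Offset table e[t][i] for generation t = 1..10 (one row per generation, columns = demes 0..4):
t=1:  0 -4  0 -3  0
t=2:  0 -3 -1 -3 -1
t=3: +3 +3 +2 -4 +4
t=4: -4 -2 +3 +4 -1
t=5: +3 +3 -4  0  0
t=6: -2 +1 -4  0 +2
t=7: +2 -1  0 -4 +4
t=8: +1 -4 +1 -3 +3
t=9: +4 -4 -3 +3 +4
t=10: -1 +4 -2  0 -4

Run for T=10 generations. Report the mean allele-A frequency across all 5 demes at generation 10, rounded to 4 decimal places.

t=0: k=[0 70 0 0 0]
t=1: x=[8.7500 52.5000 8.7500 0.0000 0.0000] k=[9 49 9 0 0]
t=2: x=[14.0000 39.0000 12.8750 1.1250 0.0000] k=[14 36 12 0 0]
t=3: x=[16.7500 30.2500 13.5000 1.5000 0.0000] k=[20 33 16 0 0]
t=4: x=[21.6250 29.2500 16.1250 2.0000 0.0000] k=[18 27 19 6 0]
t=5: x=[19.1250 24.8750 18.3750 6.8750 0.7500] k=[22 28 14 7 1]
t=6: x=[22.7500 25.5000 14.8750 7.1250 1.7500] k=[21 27 11 7 4]
t=7: x=[21.7500 24.2500 12.5000 7.1250 4.3750] k=[24 23 13 3 8]
t=8: x=[23.8750 21.8750 13.0000 4.8750 7.3750] k=[25 18 14 2 10]
t=9: x=[24.1250 18.3750 13.0000 4.5000 9.0000] k=[28 14 10 8 13]
t=10: x=[26.2500 15.2500 10.2500 8.8750 12.3750] k=[25 19 8 9 8]

0.1971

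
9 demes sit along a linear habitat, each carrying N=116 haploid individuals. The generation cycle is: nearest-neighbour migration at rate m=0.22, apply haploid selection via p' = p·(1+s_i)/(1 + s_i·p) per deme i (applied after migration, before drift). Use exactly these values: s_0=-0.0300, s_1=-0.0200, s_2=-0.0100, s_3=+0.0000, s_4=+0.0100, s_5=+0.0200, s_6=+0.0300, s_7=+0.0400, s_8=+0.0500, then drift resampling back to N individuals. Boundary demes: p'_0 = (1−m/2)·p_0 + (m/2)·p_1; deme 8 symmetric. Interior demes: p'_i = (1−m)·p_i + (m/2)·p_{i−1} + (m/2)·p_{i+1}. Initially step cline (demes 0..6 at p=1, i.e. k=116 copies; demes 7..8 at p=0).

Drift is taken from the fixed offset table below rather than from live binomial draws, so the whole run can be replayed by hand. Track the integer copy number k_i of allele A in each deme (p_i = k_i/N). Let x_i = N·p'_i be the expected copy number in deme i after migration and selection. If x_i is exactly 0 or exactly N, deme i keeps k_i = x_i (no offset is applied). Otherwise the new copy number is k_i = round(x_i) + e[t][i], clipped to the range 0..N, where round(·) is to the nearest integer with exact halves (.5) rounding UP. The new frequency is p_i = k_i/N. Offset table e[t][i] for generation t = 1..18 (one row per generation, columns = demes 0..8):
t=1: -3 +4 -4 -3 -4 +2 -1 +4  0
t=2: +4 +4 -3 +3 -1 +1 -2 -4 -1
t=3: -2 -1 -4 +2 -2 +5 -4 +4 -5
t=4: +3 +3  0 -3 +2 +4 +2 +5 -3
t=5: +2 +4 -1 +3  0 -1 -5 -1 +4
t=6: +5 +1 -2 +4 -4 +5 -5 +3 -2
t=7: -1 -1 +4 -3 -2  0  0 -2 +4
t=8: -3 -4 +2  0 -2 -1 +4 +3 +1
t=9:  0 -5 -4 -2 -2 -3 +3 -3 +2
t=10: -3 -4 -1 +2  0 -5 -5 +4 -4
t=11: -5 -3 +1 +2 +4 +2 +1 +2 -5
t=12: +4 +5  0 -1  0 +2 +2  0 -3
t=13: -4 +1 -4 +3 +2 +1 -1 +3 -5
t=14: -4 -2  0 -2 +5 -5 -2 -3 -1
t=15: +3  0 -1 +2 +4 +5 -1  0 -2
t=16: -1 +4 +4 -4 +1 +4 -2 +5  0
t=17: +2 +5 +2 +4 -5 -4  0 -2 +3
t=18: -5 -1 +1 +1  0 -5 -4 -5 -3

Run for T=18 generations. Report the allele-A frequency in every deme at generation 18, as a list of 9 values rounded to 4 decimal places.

t=0: k=[116 116 116 116 116 116 116 0 0]
t=1: x=[116.0000 116.0000 116.0000 116.0000 116.0000 116.0000 103.5718 13.2123 0.0000] k=[116 116 116 116 116 116 103 17 0]
t=2: x=[116.0000 116.0000 116.0000 116.0000 116.0000 114.5977 95.4741 25.3586 1.9619] k=[116 116 116 116 116 116 93 21 1]
t=3: x=[116.0000 116.0000 116.0000 116.0000 116.0000 113.5185 88.2390 27.5351 3.3554] k=[116 116 116 116 116 116 84 32 0]
t=4: x=[116.0000 116.0000 116.0000 116.0000 116.0000 112.5470 82.5085 35.1534 3.6904] k=[116 116 116 116 116 116 85 40 1]
t=5: x=[116.0000 116.0000 116.0000 116.0000 116.0000 112.6549 84.1475 41.7017 5.5419] k=[116 116 116 116 116 112 79 41 10]
t=6: x=[116.0000 116.0000 116.0000 116.0000 115.5643 108.9424 79.1967 42.8240 13.9996] k=[116 116 116 116 112 114 74 46 12]
t=7: x=[116.0000 116.0000 116.0000 115.5600 112.6921 109.5025 76.0973 46.4277 16.4156] k=[116 116 116 113 111 110 76 44 20]
t=8: x=[116.0000 116.0000 115.6667 113.1100 111.1564 106.5434 76.9890 45.9639 23.5423] k=[116 116 116 113 109 106 81 49 25]
t=9: x=[116.0000 116.0000 115.6667 112.8900 109.1742 103.7979 80.9571 50.9980 28.6803] k=[116 116 112 111 107 101 84 48 31]
t=10: x=[116.0000 115.5511 112.2941 110.6700 106.8641 100.0642 82.6172 51.2091 34.0313] k=[116 112 111 113 107 95 78 55 30]
t=11: x=[115.5464 112.2575 111.2847 112.1200 106.4278 94.7953 78.0981 55.9150 33.9088] k=[111 109 112 114 110 97 79 58 29]
t=12: x=[110.6260 109.4258 111.8500 113.3400 109.0751 96.7698 79.4144 58.2573 33.3369] k=[115 114 112 112 109 99 81 58 30]
t=13: x=[114.8560 113.8477 112.1831 111.6700 108.3018 98.4174 81.1746 58.5874 34.2457] k=[111 115 108 115 110 99 80 62 29]
t=14: x=[111.3047 113.7458 109.4784 113.6800 109.4022 98.4174 80.8385 61.4845 33.7863] k=[107 112 109 112 114 93 79 58 33]
t=15: x=[107.3082 111.0247 109.5995 111.8900 111.5131 94.1237 78.9790 58.6974 36.9678] k=[110 111 109 114 116 99 78 59 35]
t=16: x=[109.9374 110.5663 109.7105 113.6700 113.9303 98.8514 78.9691 59.5870 38.8910] k=[109 115 114 110 115 103 77 65 39]
t=17: x=[109.4749 114.1944 113.6469 110.9900 113.1577 101.7100 79.2857 64.5851 43.1740] k=[111 116 116 115 108 98 79 63 46]
t=18: x=[111.4178 115.4388 115.8889 114.3400 107.7466 97.3224 80.0672 64.0173 49.2473] k=[106 114 116 115 108 92 76 59 46]

[0.9138, 0.9828, 1.0000, 0.9914, 0.9310, 0.7931, 0.6552, 0.5086, 0.3966]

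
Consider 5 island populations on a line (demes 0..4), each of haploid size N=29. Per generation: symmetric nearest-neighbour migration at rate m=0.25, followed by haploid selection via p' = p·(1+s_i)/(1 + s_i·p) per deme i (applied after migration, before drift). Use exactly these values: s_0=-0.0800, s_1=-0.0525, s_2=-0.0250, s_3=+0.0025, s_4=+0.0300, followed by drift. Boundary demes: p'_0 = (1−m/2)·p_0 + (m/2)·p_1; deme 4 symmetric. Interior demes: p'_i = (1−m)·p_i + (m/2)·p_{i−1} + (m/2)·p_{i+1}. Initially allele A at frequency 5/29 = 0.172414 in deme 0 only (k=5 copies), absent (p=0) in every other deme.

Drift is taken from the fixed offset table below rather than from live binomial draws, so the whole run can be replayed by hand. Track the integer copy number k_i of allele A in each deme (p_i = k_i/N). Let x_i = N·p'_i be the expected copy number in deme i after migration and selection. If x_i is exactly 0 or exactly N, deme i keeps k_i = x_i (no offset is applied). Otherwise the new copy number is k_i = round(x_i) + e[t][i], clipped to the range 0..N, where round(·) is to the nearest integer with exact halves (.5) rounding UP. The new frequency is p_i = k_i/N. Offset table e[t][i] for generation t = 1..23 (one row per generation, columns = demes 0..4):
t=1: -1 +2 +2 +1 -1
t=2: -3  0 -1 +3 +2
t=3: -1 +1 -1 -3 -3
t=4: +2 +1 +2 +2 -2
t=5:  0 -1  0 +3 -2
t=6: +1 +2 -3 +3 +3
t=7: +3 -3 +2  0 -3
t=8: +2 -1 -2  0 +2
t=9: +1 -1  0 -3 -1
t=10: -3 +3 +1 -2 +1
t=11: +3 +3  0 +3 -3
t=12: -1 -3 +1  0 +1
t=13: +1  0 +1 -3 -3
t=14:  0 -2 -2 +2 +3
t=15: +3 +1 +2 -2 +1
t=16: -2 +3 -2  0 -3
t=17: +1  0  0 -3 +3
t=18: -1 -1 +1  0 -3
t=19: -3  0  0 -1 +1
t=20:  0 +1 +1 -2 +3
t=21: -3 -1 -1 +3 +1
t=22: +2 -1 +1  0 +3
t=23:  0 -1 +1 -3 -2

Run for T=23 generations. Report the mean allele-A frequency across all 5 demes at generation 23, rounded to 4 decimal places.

0.0897

t=0: k=[5 0 0 0 0]
t=1: x=[4.0742 0.5929 0.0000 0.0000 0.0000] k=[3 3 0 0 0]
t=2: x=[2.7830 2.4991 0.3657 0.0000 0.0000] k=[0 2 0 0 0]
t=3: x=[0.2302 1.4251 0.2438 0.0000 0.0000] k=[0 2 0 0 0]
t=4: x=[0.2302 1.4251 0.2438 0.0000 0.0000] k=[2 2 2 0 0]
t=5: x=[1.8502 1.9019 1.7088 0.2506 0.0000] k=[2 1 2 3 0]
t=6: x=[1.7340 1.1871 1.9534 2.5057 0.3861] k=[3 3 0 6 3]
t=7: x=[2.7830 2.4991 1.0979 4.8851 3.4642] k=[6 0 3 5 0]
t=8: x=[4.9010 1.0681 2.8101 4.1338 0.6433] k=[7 0 1 4 3]
t=9: x=[5.7318 0.9492 1.2201 3.5077 3.2084] k=[7 0 1 1 2]
t=10: x=[5.7318 0.9492 0.8538 1.1277 1.9275] k=[3 4 2 0 3]
t=11: x=[2.9000 3.4574 1.9534 0.6265 2.6964] k=[6 6 2 4 0]
t=12: x=[5.6129 5.2637 2.6876 3.2572 0.5147] k=[5 2 4 3 2]
t=13: x=[4.3100 2.4991 3.5455 3.0067 2.1839] k=[5 2 5 0 0]
t=14: x=[4.3100 2.6187 3.9135 0.6265 0.0000] k=[4 1 2 3 0]
t=15: x=[3.3687 1.4251 1.9534 2.5057 0.3861] k=[6 2 4 1 1]
t=16: x=[5.1380 2.6187 3.3002 1.3783 1.0289] k=[3 6 1 1 0]
t=17: x=[3.1342 4.7808 1.5866 0.8771 0.1287] k=[4 5 2 0 3]
t=18: x=[3.8387 4.2988 2.0757 0.6265 2.6964] k=[3 3 3 1 0]
t=19: x=[2.7830 2.8580 2.6876 1.1277 0.1287] k=[0 3 3 0 1]
t=20: x=[0.3454 2.4991 2.5652 0.5012 0.9004] k=[0 3 4 0 4]
t=21: x=[0.3454 2.6187 3.3002 1.0024 3.5920] k=[0 2 2 4 5]
t=22: x=[0.2302 1.6634 2.1980 3.8834 4.9961] k=[2 1 3 4 8]
t=23: x=[1.7340 1.3061 2.8101 4.3843 7.6655] k=[2 0 4 1 6]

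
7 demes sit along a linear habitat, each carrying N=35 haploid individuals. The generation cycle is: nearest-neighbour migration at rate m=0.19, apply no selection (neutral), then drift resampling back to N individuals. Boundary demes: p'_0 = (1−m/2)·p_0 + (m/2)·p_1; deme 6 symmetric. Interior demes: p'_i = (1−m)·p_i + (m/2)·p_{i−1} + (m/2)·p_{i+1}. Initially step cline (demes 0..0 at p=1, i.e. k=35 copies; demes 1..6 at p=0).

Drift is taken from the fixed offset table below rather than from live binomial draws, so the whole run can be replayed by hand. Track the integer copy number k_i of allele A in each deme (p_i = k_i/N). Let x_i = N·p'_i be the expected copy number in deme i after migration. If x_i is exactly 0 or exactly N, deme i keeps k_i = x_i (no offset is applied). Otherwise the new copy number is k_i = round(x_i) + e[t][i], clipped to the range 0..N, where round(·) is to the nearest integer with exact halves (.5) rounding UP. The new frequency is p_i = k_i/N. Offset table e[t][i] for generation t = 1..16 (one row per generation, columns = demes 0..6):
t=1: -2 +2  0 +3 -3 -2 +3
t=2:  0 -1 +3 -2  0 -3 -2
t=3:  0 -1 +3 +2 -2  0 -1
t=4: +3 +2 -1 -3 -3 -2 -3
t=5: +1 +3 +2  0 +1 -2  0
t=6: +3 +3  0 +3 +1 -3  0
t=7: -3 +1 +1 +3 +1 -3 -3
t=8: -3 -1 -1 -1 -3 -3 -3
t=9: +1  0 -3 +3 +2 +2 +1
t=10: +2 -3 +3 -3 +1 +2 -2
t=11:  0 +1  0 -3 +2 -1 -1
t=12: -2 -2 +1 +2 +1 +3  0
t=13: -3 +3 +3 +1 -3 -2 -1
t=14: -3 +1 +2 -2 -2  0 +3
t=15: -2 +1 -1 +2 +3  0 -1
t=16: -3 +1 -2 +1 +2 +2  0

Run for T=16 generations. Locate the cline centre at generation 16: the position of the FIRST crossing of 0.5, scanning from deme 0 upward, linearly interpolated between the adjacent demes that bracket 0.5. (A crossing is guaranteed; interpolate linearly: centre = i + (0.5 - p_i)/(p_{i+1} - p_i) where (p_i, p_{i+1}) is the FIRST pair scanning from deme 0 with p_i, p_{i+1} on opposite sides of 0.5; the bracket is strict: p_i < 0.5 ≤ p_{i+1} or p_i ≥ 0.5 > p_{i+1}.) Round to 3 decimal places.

0.944

t=0: k=[35 0 0 0 0 0 0]
t=1: x=[31.6750 3.3250 0.0000 0.0000 0.0000 0.0000 0.0000] k=[30 5 0 0 0 0 0]
t=2: x=[27.6250 6.9000 0.4750 0.0000 0.0000 0.0000 0.0000] k=[28 6 3 0 0 0 0]
t=3: x=[25.9100 7.8050 3.0000 0.2850 0.0000 0.0000 0.0000] k=[26 7 6 2 0 0 0]
t=4: x=[24.1950 8.7100 5.7150 2.1900 0.1900 0.0000 0.0000] k=[27 11 5 0 0 0 0]
t=5: x=[25.4800 11.9500 5.0950 0.4750 0.0000 0.0000 0.0000] k=[26 15 7 0 0 0 0]
t=6: x=[24.9550 15.2850 7.0950 0.6650 0.0000 0.0000 0.0000] k=[28 18 7 4 0 0 0]
t=7: x=[27.0500 17.9050 7.7600 3.9050 0.3800 0.0000 0.0000] k=[24 19 9 7 1 0 0]
t=8: x=[23.5250 18.5250 9.7600 6.6200 1.4750 0.0950 0.0000] k=[21 18 9 6 0 0 0]
t=9: x=[20.7150 17.4300 9.5700 5.7150 0.5700 0.0000 0.0000] k=[22 17 7 9 3 0 0]
t=10: x=[21.5250 16.5250 8.1400 8.2400 3.2850 0.2850 0.0000] k=[24 14 11 5 4 2 0]
t=11: x=[23.0500 14.6650 10.7150 5.4750 3.9050 2.0000 0.1900] k=[23 16 11 2 6 1 0]
t=12: x=[22.3350 16.1900 10.6200 3.2350 5.1450 1.3800 0.0950] k=[20 14 12 5 6 4 0]
t=13: x=[19.4300 14.3800 11.5250 5.7600 5.7150 3.8100 0.3800] k=[16 17 15 7 3 2 0]
t=14: x=[16.0950 16.7150 14.4300 7.3800 3.2850 1.9050 0.1900] k=[13 18 16 5 1 2 3]
t=15: x=[13.4750 17.3350 15.1450 5.6650 1.4750 2.0000 2.9050] k=[11 18 14 8 4 2 2]
t=16: x=[11.6650 16.9550 13.8100 8.1900 4.1900 2.1900 2.0000] k=[9 18 12 9 6 4 2]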